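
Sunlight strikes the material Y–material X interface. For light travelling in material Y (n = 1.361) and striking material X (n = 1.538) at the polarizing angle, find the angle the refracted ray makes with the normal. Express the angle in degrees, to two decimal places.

θ_t ≈ 41.51°

θ_B = arctan(n₂/n₁) = arctan(1.538/1.361) = 48.49°.
Since θ_B + θ_t = 90° at Brewster incidence, θ_t = 90° − 48.49° = 41.51°.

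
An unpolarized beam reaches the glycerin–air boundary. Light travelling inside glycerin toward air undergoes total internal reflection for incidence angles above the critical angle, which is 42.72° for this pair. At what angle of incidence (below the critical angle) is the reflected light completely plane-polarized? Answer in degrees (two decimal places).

n₂/n₁ = sin θ_c = sin 42.72° = 0.6784.
tan θ_B equals the same ratio, so θ_B = arctan(0.6784) = 34.15°.

θ_B ≈ 34.15°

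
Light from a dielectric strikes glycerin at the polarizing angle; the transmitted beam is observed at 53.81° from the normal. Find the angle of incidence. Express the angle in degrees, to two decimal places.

At Brewster's angle the reflected and refracted rays are perpendicular, so θ_B + θ_t = 90°.
θ_B = 90° − 53.81° = 36.19°.

θ_B ≈ 36.19°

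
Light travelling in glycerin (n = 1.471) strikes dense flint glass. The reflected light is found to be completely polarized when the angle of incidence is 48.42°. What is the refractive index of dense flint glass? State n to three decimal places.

n ≈ 1.658

Full polarization of the reflected beam means tan θ_B = n₂/n₁, where n₁ is the incident medium (glycerin).
n₂ = n₁ tan θ_B = 1.471 × tan 48.42° = 1.658.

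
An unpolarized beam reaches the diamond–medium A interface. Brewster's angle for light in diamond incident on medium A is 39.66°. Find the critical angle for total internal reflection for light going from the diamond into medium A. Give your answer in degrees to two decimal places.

θ_c ≈ 56.00°

tan θ_B = n₂/n₁ = tan 39.66° = 0.8290.
Total internal reflection: sin θ_c = n₂/n₁ = 0.8290.
θ_c = arcsin(0.8290) = 56.00°.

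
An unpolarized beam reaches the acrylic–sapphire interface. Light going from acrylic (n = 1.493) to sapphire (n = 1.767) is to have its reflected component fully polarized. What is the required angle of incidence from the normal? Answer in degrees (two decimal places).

At Brewster's angle the reflected and refracted rays are perpendicular, which with Snell's law gives tan θ_B = n₂/n₁.
tan θ_B = n₂/n₁ = 1.767/1.493 = 1.1835. Taking the arctangent, θ_B = 49.80°.

θ_B ≈ 49.80°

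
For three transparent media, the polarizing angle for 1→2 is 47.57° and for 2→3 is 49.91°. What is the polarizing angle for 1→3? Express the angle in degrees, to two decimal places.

n₂/n₁ = tan 47.57° = 1.0940 and n₃/n₂ = tan 49.91° = 1.1880.
Multiplying, n₃/n₁ = 1.0940 × 1.1880 = 1.2996, and θ_B(1→3) = arctan 1.2996 = 52.42°.

θ_B ≈ 52.42°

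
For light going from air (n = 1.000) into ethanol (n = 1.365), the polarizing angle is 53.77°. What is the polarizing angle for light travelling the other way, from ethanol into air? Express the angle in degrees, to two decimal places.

Reversing the direction swaps n₁ and n₂, so tan θ_B' = 1/tan θ_B and θ_B' = 90° − θ_B.
Hence θ_B' = 90° − 53.77° = 36.23°.

θ_B' ≈ 36.23°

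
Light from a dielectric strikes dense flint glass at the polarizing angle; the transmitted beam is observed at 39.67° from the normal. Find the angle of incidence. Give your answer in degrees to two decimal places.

θ_B ≈ 50.33°

At Brewster's angle the reflected and refracted rays are perpendicular, so θ_B + θ_t = 90°.
So θ_B = 90° − θ_t = 90° − 39.67° = 50.33°.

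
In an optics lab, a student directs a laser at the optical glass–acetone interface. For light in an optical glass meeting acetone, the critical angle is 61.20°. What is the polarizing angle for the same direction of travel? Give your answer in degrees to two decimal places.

θ_B ≈ 41.23°

n₂/n₁ = sin θ_c = sin 61.20° = 0.8763.
tan θ_B equals the same ratio, so θ_B = arctan(0.8763) = 41.23°.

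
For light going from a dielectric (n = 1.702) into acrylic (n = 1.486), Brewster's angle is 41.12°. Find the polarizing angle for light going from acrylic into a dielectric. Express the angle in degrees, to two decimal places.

θ_B' ≈ 48.88°

tan θ_B' = n₁/n₂ = 1/tan θ_B, so θ_B' = 90° − θ_B.
θ_B' = 90° − 41.12° = 48.88°.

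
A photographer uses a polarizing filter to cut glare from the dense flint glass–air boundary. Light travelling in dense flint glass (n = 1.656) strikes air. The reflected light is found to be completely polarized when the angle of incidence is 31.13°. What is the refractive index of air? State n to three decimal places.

n ≈ 1.000

Full polarization of the reflected beam means tan θ_B = n₂/n₁, where n₁ is the incident medium (dense flint glass).
n₂ = n₁ tan θ_B = 1.656 × tan 31.13° = 1.000.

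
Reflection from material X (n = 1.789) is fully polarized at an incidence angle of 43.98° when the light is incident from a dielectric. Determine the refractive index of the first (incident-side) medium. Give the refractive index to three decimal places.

n ≈ 1.854

At the Brewster angle, tan θ_B = n₂/n₁ with n₁ on the incident side (a dielectric) and n₂ on the transmitted side (material X).
n₁ = n₂ / tan θ_B = 1.789 / tan 43.98° = 1.854.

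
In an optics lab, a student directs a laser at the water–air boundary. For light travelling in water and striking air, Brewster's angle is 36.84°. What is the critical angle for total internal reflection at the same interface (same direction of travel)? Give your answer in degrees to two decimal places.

θ_c ≈ 48.52°

tan θ_B = n₂/n₁ = tan 36.84° = 0.7492.
Total internal reflection: sin θ_c = n₂/n₁ = 0.7492.
θ_c = arcsin(0.7492) = 48.52°.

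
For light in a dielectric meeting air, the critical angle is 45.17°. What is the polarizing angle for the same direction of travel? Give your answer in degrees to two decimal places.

sin θ_c = n₂/n₁, so n₂/n₁ = sin 45.17° = 0.7092.
Brewster: tan θ_B = n₂/n₁ = 0.7092.
θ_B = arctan(0.7092) = 35.34°.

θ_B ≈ 35.34°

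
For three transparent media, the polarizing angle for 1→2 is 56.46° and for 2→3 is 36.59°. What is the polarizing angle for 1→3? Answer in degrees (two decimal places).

Each Brewster angle gives a ratio: n₂/n₁ = tan 56.46° = 1.5085, n₃/n₂ = tan 36.59° = 0.7424.
So n₃/n₁ = (n₂/n₁)(n₃/n₂) = 1.5085 × 0.7424 = 1.1199.
θ_B(1→3) = arctan(1.1199) = 48.24°.

θ_B ≈ 48.24°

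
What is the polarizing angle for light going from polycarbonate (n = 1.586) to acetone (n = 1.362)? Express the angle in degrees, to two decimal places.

θ_B ≈ 40.65°

At Brewster's angle the reflected and refracted rays are perpendicular, which with Snell's law gives tan θ_B = n₂/n₁.
Here n₂/n₁ = 1.362/1.586 = 0.8588, and Brewster's law gives tan θ_B = n₂/n₁.
So θ_B = arctan 0.8588 = 40.65°.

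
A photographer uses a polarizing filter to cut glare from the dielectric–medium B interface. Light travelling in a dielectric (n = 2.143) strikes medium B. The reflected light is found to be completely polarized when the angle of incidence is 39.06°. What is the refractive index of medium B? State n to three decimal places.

n ≈ 1.739

Full polarization of the reflected beam means tan θ_B = n₂/n₁, where n₁ is the incident medium (a dielectric).
n₂ = n₁ tan θ_B = 2.143 × tan 39.06° = 1.739.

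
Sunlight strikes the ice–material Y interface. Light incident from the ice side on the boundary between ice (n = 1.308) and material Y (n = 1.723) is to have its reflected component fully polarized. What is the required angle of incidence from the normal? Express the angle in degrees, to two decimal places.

θ_B ≈ 52.80°

The reflected p-component vanishes when tan θ_B = n₂/n₁.
Here n₂/n₁ = 1.723/1.308 = 1.3173, and Brewster's law gives tan θ_B = n₂/n₁.
θ_B = arctan(1.3173) = 52.80°.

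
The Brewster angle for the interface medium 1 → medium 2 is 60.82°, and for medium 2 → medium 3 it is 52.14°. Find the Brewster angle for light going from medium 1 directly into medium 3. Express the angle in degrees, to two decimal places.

θ_B ≈ 66.53°

tan θ_B(1→2) = n₂/n₁ = tan 60.82° = 1.7908.
tan θ_B(2→3) = n₃/n₂ = tan 52.14° = 1.2864.
Multiplying, n₃/n₁ = 1.7908 × 1.2864 = 2.3036, and θ_B(1→3) = arctan 2.3036 = 66.53°.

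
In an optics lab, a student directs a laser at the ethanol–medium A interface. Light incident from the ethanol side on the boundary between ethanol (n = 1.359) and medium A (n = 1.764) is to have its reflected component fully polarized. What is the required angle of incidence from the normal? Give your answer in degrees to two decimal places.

θ_B ≈ 52.39°

The reflected p-component vanishes when tan θ_B = n₂/n₁.
tan θ_B = n₂/n₁ = 1.764/1.359 = 1.2980.
So θ_B = arctan 1.2980 = 52.39°.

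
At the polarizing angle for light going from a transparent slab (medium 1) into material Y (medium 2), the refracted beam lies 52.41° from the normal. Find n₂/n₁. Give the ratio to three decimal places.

At Brewster incidence θ_B = 90° − θ_t = 90° − 52.41° = 37.59°.
tan θ_B = n₂/n₁, so n₂/n₁ = tan 37.59° = 0.770.

n₂/n₁ ≈ 0.770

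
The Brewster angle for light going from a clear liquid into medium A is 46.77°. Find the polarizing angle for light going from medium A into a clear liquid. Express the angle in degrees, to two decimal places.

θ_B' ≈ 43.23°

The two Brewster angles are complementary: θ_B' = 90° − θ_B = 90° − 46.77° = 43.23°.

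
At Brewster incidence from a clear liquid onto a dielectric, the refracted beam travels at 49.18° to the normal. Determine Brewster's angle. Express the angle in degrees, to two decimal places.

At Brewster's angle the reflected and refracted rays are perpendicular, so θ_B + θ_t = 90°.
θ_B = 90° − 49.18° = 40.82°.

θ_B ≈ 40.82°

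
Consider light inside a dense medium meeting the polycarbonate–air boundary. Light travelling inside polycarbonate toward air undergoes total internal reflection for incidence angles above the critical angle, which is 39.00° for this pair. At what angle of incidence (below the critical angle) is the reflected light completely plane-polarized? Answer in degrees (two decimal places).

At the critical angle sin θ_c = n₂/n₁, giving n₂/n₁ = sin 39.00° = 0.6293.
Then tan θ_B = n₂/n₁ = 0.6293, so θ_B = arctan 0.6293 = 32.18°.

θ_B ≈ 32.18°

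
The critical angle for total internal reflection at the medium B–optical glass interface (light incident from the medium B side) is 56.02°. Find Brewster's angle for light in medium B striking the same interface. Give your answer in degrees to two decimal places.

n₂/n₁ = sin θ_c = sin 56.02° = 0.8292.
tan θ_B equals the same ratio, so θ_B = arctan(0.8292) = 39.67°.

θ_B ≈ 39.67°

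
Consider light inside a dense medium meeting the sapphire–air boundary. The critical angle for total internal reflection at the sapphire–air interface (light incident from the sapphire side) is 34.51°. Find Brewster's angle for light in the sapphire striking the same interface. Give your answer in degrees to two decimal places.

θ_B ≈ 29.53°

At the critical angle sin θ_c = n₂/n₁, giving n₂/n₁ = sin 34.51° = 0.5666.
Then tan θ_B = n₂/n₁ = 0.5666, so θ_B = arctan 0.5666 = 29.53°.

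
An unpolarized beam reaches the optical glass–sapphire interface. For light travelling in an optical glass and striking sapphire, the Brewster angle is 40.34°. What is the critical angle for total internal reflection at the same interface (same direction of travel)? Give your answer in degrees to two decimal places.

From Brewster, n₂/n₁ = tan θ_B = tan 40.34° = 0.8493.
Then sin θ_c = n₂/n₁ = 0.8493, so θ_c = arcsin 0.8493 = 58.13°.

θ_c ≈ 58.13°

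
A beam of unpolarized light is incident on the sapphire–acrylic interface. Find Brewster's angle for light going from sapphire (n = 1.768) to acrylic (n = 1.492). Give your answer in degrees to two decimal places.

θ_B ≈ 40.16°

tan θ_B = n₂/n₁ = 1.492/1.768 = 0.8439.
So θ_B = arctan 0.8439 = 40.16°.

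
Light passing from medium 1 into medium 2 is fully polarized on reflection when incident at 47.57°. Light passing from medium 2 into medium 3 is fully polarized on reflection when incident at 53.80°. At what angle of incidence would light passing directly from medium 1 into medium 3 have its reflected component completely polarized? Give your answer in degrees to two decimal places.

θ_B ≈ 56.22°

tan θ_B(1→2) = n₂/n₁ = tan 47.57° = 1.0940.
tan θ_B(2→3) = n₃/n₂ = tan 53.80° = 1.3663.
So n₃/n₁ = (n₂/n₁)(n₃/n₂) = 1.0940 × 1.3663 = 1.4947.
θ_B(1→3) = arctan(1.4947) = 56.22°.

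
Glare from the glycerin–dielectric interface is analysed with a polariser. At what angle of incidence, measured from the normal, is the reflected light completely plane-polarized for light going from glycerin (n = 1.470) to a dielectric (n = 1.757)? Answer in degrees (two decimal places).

θ_B ≈ 50.08°

Brewster's condition: tan θ_B = n₂/n₁ = 1.757/1.470 = 1.1952. Taking the arctangent, θ_B = 50.08°.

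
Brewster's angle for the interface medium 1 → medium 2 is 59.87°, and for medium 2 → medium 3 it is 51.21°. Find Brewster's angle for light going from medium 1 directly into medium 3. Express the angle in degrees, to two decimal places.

θ_B ≈ 64.99°

Each Brewster angle gives a ratio: n₂/n₁ = tan 59.87° = 1.7230, n₃/n₂ = tan 51.21° = 1.2442.
So n₃/n₁ = (n₂/n₁)(n₃/n₂) = 1.7230 × 1.2442 = 2.1438.
θ_B(1→3) = arctan(2.1438) = 64.99°.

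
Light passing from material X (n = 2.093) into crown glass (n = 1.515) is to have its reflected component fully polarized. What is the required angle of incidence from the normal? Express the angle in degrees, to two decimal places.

Brewster's condition: tan θ_B = n₂/n₁ = 1.515/2.093 = 0.7238. Taking the arctangent, θ_B = 35.90°.

θ_B ≈ 35.90°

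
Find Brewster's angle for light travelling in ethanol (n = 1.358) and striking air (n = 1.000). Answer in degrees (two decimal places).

Here n₂/n₁ = 1.000/1.358 = 0.7364, and Brewster's law gives tan θ_B = n₂/n₁. Taking the arctangent, θ_B = 36.37°.

θ_B ≈ 36.37°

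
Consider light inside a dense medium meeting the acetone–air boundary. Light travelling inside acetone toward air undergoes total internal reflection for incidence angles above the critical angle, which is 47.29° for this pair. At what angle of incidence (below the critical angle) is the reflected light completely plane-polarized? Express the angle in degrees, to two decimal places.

θ_B ≈ 36.31°

n₂/n₁ = sin θ_c = sin 47.29° = 0.7348.
tan θ_B equals the same ratio, so θ_B = arctan(0.7348) = 36.31°.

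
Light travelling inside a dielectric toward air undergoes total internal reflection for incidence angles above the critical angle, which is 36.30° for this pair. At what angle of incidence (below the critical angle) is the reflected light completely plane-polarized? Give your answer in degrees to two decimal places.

n₂/n₁ = sin θ_c = sin 36.30° = 0.5920.
tan θ_B equals the same ratio, so θ_B = arctan(0.5920) = 30.63°.

θ_B ≈ 30.63°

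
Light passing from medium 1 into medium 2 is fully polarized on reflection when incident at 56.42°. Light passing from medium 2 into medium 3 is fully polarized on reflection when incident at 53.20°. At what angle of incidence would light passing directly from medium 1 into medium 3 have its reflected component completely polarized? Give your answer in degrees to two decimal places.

tan θ_B(1→2) = n₂/n₁ = tan 56.42° = 1.5063.
tan θ_B(2→3) = n₃/n₂ = tan 53.20° = 1.3367.
So n₃/n₁ = (n₂/n₁)(n₃/n₂) = 1.5063 × 1.3367 = 2.0135.
θ_B(1→3) = arctan(2.0135) = 63.59°.

θ_B ≈ 63.59°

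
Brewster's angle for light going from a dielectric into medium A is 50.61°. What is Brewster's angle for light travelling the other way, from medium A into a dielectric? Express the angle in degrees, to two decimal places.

Reversing the direction swaps n₁ and n₂, so tan θ_B' = 1/tan θ_B and θ_B' = 90° − θ_B.
Hence θ_B' = 90° − 50.61° = 39.39°.

θ_B' ≈ 39.39°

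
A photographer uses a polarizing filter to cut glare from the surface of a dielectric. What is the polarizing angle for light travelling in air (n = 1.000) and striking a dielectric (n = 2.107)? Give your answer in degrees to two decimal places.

θ_B ≈ 64.61°

The reflected p-component vanishes when tan θ_B = n₂/n₁.
Here n₂/n₁ = 2.107/1.000 = 2.1070, and Brewster's law gives tan θ_B = n₂/n₁. Taking the arctangent, θ_B = 64.61°.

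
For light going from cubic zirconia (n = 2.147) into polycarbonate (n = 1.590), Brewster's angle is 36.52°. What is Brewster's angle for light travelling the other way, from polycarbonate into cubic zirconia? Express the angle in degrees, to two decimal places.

Reversing the direction swaps n₁ and n₂, so tan θ_B' = 1/tan θ_B and θ_B' = 90° − θ_B.
Hence θ_B' = 90° − 36.52° = 53.48°.

θ_B' ≈ 53.48°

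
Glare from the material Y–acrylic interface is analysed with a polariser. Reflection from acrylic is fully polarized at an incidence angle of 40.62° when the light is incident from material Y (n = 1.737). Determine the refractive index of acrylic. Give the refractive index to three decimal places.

At Brewster's angle, tan θ_B = n₂/n₁ with n₁ on the incident side (material Y) and n₂ on the transmitted side (acrylic).
n₂ = n₁ tan θ_B = 1.737 × tan 40.62° = 1.490.

n ≈ 1.490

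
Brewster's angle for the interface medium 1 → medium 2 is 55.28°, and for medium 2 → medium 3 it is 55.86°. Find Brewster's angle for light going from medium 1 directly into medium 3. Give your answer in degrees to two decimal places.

Each Brewster angle gives a ratio: n₂/n₁ = tan 55.28° = 1.4431, n₃/n₂ = tan 55.86° = 1.4748.
Multiplying, n₃/n₁ = 1.4431 × 1.4748 = 2.1283, and θ_B(1→3) = arctan 2.1283 = 64.83°.

θ_B ≈ 64.83°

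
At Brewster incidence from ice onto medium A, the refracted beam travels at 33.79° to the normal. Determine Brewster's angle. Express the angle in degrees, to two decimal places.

Brewster's condition makes the reflected and refracted beams perpendicular: θ_B + θ_t = 90°.
θ_B = 90° − 33.79° = 56.21°.

θ_B ≈ 56.21°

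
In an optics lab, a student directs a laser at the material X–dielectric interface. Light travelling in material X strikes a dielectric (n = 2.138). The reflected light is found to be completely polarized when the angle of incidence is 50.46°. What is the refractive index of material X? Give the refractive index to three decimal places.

n ≈ 1.765

At Brewster's angle, tan θ_B = n₂/n₁ with n₁ on the incident side (material X) and n₂ on the transmitted side (a dielectric).
n₁ = n₂ / tan θ_B = 2.138 / tan 50.46° = 1.765.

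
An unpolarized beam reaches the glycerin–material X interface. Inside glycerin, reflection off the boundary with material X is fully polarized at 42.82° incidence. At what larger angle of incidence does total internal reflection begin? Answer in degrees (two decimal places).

θ_c ≈ 67.92°

n₂/n₁ = tan 42.82° = 0.9267; the critical angle satisfies sin θ_c = n₂/n₁.
θ_c = arcsin(0.9267) = 67.92°.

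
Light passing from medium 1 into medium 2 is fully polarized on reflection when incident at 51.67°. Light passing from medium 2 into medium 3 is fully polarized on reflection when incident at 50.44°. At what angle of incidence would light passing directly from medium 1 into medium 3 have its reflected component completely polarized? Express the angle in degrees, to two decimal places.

θ_B ≈ 56.85°

n₂/n₁ = tan 51.67° = 1.2649 and n₃/n₂ = tan 50.44° = 1.2105.
So n₃/n₁ = (n₂/n₁)(n₃/n₂) = 1.2649 × 1.2105 = 1.5311.
θ_B(1→3) = arctan(1.5311) = 56.85°.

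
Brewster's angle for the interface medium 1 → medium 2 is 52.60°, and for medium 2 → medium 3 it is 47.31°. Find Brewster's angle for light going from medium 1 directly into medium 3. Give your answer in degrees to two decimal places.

θ_B ≈ 54.81°

tan θ_B(1→2) = n₂/n₁ = tan 52.60° = 1.3079.
tan θ_B(2→3) = n₃/n₂ = tan 47.31° = 1.0841.
Multiplying, n₃/n₁ = 1.3079 × 1.0841 = 1.4179, and θ_B(1→3) = arctan 1.4179 = 54.81°.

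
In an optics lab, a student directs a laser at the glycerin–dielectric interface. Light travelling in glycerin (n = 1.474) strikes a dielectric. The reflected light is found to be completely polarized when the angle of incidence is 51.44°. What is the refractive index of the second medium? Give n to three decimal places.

n ≈ 1.849

Brewster's law: tan θ_B = n₂/n₁ (light incident in glycerin, refracted into a dielectric).
n₂ = n₁ tan θ_B = 1.474 × tan 51.44° = 1.849.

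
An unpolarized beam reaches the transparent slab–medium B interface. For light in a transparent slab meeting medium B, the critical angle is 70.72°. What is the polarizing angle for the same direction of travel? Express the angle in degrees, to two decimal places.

θ_B ≈ 43.35°

At the critical angle sin θ_c = n₂/n₁, giving n₂/n₁ = sin 70.72° = 0.9439.
Then tan θ_B = n₂/n₁ = 0.9439, so θ_B = arctan 0.9439 = 43.35°.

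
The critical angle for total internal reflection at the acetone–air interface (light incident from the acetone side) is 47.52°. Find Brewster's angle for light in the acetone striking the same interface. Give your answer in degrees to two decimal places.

θ_B ≈ 36.41°

At the critical angle sin θ_c = n₂/n₁, giving n₂/n₁ = sin 47.52° = 0.7375.
Then tan θ_B = n₂/n₁ = 0.7375, so θ_B = arctan 0.7375 = 36.41°.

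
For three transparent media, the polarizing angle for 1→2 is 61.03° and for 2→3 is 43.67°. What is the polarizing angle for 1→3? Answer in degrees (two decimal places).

Each Brewster angle gives a ratio: n₂/n₁ = tan 61.03° = 1.8063, n₃/n₂ = tan 43.67° = 0.9546.
Multiplying, n₃/n₁ = 1.8063 × 0.9546 = 1.7243, and θ_B(1→3) = arctan 1.7243 = 59.89°.

θ_B ≈ 59.89°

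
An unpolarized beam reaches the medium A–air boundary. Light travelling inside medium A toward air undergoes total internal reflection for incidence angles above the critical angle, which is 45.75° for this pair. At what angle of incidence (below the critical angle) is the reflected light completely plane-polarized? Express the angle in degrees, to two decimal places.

At the critical angle sin θ_c = n₂/n₁, giving n₂/n₁ = sin 45.75° = 0.7163.
Then tan θ_B = n₂/n₁ = 0.7163, so θ_B = arctan 0.7163 = 35.61°.

θ_B ≈ 35.61°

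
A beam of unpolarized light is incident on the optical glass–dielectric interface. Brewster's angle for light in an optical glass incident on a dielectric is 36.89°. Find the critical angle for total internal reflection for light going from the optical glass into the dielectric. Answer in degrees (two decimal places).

θ_c ≈ 48.64°

n₂/n₁ = tan 36.89° = 0.7505; the critical angle satisfies sin θ_c = n₂/n₁.
θ_c = arcsin(0.7505) = 48.64°.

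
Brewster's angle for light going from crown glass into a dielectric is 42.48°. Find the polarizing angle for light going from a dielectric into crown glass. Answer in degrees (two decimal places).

θ_B' ≈ 47.52°

The two Brewster angles are complementary: θ_B' = 90° − θ_B = 90° − 42.48° = 47.52°.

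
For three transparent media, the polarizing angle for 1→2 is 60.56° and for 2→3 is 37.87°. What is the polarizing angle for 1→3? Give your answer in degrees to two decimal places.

Each Brewster angle gives a ratio: n₂/n₁ = tan 60.56° = 1.7718, n₃/n₂ = tan 37.87° = 0.7776.
So n₃/n₁ = (n₂/n₁)(n₃/n₂) = 1.7718 × 0.7776 = 1.3778.
θ_B(1→3) = arctan(1.3778) = 54.03°.

θ_B ≈ 54.03°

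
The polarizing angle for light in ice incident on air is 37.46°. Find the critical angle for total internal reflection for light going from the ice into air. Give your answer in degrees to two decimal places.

From Brewster, n₂/n₁ = tan θ_B = tan 37.46° = 0.7662.
Then sin θ_c = n₂/n₁ = 0.7662, so θ_c = arcsin 0.7662 = 50.02°.

θ_c ≈ 50.02°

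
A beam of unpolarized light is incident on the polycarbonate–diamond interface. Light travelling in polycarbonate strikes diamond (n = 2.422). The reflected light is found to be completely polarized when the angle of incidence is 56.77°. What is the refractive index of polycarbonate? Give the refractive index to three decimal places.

Full polarization of the reflected beam means tan θ_B = n₂/n₁, where n₁ is the incident medium (polycarbonate).
n₁ = n₂ / tan θ_B = 2.422 / tan 56.77° = 1.587.

n ≈ 1.587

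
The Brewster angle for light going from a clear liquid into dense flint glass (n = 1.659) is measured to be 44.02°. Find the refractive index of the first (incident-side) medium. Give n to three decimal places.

n ≈ 1.717

Brewster's law: tan θ_B = n₂/n₁ (light incident in a clear liquid, refracted into dense flint glass).
n₁ = n₂ / tan θ_B = 1.659 / tan 44.02° = 1.717.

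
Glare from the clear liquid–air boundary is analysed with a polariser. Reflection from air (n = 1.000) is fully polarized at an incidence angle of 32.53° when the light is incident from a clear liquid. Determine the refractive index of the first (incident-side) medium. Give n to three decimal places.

At Brewster's angle, tan θ_B = n₂/n₁ with n₁ on the incident side (a clear liquid) and n₂ on the transmitted side (air).
n₁ = n₂ / tan θ_B = 1.000 / tan 32.53° = 1.568.

n ≈ 1.568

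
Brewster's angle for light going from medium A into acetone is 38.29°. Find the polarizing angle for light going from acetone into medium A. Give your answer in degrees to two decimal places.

tan θ_B' = n₁/n₂ = 1/tan θ_B, so θ_B' = 90° − θ_B.
θ_B' = 90° − 38.29° = 51.71°.

θ_B' ≈ 51.71°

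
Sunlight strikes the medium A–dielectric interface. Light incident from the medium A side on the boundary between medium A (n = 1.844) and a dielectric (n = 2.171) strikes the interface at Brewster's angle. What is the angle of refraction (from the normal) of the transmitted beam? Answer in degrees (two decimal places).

θ_t ≈ 40.34°

First find Brewster's angle: tan θ_B = 2.171/1.844 = 1.1773, giving θ_B = 49.66°.
At Brewster's angle the reflected and refracted rays are perpendicular, so θ_t = 90° − θ_B = 90° − 49.66° = 40.34°.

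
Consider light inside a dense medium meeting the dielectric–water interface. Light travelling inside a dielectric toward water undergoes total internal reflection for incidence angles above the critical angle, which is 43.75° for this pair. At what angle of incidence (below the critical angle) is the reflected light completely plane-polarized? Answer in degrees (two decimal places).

θ_B ≈ 34.66°

n₂/n₁ = sin θ_c = sin 43.75° = 0.6915.
tan θ_B equals the same ratio, so θ_B = arctan(0.6915) = 34.66°.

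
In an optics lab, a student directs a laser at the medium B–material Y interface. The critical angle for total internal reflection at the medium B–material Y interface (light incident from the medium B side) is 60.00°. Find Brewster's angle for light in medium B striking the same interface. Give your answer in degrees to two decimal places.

At the critical angle sin θ_c = n₂/n₁, giving n₂/n₁ = sin 60.00° = 0.8660.
Then tan θ_B = n₂/n₁ = 0.8660, so θ_B = arctan 0.8660 = 40.89°.

θ_B ≈ 40.89°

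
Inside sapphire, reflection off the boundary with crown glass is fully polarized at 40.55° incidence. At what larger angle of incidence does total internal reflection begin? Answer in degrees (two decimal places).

θ_c ≈ 58.83°

From Brewster, n₂/n₁ = tan θ_B = tan 40.55° = 0.8556.
Then sin θ_c = n₂/n₁ = 0.8556, so θ_c = arcsin 0.8556 = 58.83°.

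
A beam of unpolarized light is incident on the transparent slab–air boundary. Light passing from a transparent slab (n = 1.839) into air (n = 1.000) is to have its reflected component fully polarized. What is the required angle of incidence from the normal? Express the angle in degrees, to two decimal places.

θ_B ≈ 28.54°

At Brewster's angle the reflected and refracted rays are perpendicular, which with Snell's law gives tan θ_B = n₂/n₁.
tan θ_B = n₂/n₁ = 1.000/1.839 = 0.5438.
So θ_B = arctan 0.5438 = 28.54°.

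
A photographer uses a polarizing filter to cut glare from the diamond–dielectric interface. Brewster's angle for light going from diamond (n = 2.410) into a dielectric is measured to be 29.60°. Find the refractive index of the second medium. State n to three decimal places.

n ≈ 1.369

Brewster's law: tan θ_B = n₂/n₁ (light incident in diamond, refracted into a dielectric).
n₂ = n₁ tan θ_B = 2.410 × tan 29.60° = 1.369.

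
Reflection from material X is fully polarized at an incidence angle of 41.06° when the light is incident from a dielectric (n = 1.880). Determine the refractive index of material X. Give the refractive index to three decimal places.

n ≈ 1.638

At Brewster's angle, tan θ_B = n₂/n₁ with n₁ on the incident side (a dielectric) and n₂ on the transmitted side (material X).
n₂ = n₁ tan θ_B = 1.880 × tan 41.06° = 1.638.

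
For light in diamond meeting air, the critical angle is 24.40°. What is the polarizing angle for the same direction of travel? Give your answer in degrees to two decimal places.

sin θ_c = n₂/n₁, so n₂/n₁ = sin 24.40° = 0.4131.
Brewster: tan θ_B = n₂/n₁ = 0.4131.
θ_B = arctan(0.4131) = 22.45°.

θ_B ≈ 22.45°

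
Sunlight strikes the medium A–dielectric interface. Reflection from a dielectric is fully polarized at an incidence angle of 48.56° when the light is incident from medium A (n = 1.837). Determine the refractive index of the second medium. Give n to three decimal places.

At the Brewster angle, tan θ_B = n₂/n₁ with n₁ on the incident side (medium A) and n₂ on the transmitted side (a dielectric).
n₂ = n₁ tan θ_B = 1.837 × tan 48.56° = 2.081.

n ≈ 2.081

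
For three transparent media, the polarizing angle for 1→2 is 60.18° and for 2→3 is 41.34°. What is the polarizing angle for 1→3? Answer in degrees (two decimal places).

θ_B ≈ 56.92°

Each Brewster angle gives a ratio: n₂/n₁ = tan 60.18° = 1.7447, n₃/n₂ = tan 41.34° = 0.8798.
Multiplying, n₃/n₁ = 1.7447 × 0.8798 = 1.5349, and θ_B(1→3) = arctan 1.5349 = 56.92°.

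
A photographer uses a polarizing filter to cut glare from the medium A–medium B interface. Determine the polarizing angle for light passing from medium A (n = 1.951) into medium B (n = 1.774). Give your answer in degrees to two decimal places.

At Brewster's angle the reflected and refracted rays are perpendicular, which with Snell's law gives tan θ_B = n₂/n₁.
tan θ_B = n₂/n₁ = 1.774/1.951 = 0.9093. Taking the arctangent, θ_B = 42.28°.

θ_B ≈ 42.28°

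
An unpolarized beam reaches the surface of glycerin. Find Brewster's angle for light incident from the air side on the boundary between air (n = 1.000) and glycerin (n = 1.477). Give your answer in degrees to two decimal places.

The reflected p-component vanishes when tan θ_B = n₂/n₁.
tan θ_B = n₂/n₁ = 1.477/1.000 = 1.4770. Taking the arctangent, θ_B = 55.90°.

θ_B ≈ 55.90°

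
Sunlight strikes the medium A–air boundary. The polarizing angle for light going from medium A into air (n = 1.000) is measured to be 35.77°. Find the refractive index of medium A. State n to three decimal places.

Brewster's law: tan θ_B = n₂/n₁ (light incident in medium A, refracted into air).
n₁ = n₂ / tan θ_B = 1.000 / tan 35.77° = 1.388.

n ≈ 1.388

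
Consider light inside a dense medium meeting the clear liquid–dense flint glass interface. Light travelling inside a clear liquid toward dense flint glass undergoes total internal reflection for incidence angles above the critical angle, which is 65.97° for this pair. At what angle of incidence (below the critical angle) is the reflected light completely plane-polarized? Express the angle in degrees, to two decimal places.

sin θ_c = n₂/n₁, so n₂/n₁ = sin 65.97° = 0.9133.
Brewster: tan θ_B = n₂/n₁ = 0.9133.
θ_B = arctan(0.9133) = 42.41°.

θ_B ≈ 42.41°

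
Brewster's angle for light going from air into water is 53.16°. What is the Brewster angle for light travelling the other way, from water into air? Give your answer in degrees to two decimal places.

θ_B' ≈ 36.84°

tan θ_B' = n₁/n₂ = 1/tan θ_B, so θ_B' = 90° − θ_B.
θ_B' = 90° − 53.16° = 36.84°.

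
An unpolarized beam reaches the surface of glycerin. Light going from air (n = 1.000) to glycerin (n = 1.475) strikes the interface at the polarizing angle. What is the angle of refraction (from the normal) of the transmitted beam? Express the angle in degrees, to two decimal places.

tan θ_B = n₂/n₁ = 1.475/1.000 = 1.4750, so θ_B = 55.86°.
The refracted ray is perpendicular to the reflected ray, so θ_t = 90° − θ_B = 34.14°.

θ_t ≈ 34.14°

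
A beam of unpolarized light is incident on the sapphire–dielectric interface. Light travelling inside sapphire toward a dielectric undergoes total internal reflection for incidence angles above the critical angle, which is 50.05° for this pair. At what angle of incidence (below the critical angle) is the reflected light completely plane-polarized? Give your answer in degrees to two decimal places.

sin θ_c = n₂/n₁, so n₂/n₁ = sin 50.05° = 0.7666.
Brewster: tan θ_B = n₂/n₁ = 0.7666.
θ_B = arctan(0.7666) = 37.47°.

θ_B ≈ 37.47°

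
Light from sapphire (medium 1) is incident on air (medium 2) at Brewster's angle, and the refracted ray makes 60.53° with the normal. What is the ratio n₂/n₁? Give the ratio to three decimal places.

n₂/n₁ ≈ 0.565

θ_B + θ_t = 90°, so θ_B = 90° − 60.53° = 29.47°.
tan θ_B = n₂/n₁, so n₂/n₁ = tan 29.47° = 0.565.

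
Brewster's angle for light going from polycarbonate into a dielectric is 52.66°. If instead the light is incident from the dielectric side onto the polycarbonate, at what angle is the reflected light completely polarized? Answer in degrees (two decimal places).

θ_B' ≈ 37.34°

tan θ_B' = n₁/n₂ = 1/tan θ_B, so θ_B' = 90° − θ_B.
θ_B' = 90° − 52.66° = 37.34°.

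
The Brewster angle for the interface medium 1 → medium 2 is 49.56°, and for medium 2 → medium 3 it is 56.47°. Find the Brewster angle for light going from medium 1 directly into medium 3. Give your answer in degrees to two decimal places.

θ_B ≈ 60.54°

n₂/n₁ = tan 49.56° = 1.1733 and n₃/n₂ = tan 56.47° = 1.5091.
So n₃/n₁ = (n₂/n₁)(n₃/n₂) = 1.1733 × 1.5091 = 1.7707.
θ_B(1→3) = arctan(1.7707) = 60.54°.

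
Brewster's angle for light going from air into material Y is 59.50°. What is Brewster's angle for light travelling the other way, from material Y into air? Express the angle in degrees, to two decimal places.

The two Brewster angles are complementary: θ_B' = 90° − θ_B = 90° − 59.50° = 30.50°.

θ_B' ≈ 30.50°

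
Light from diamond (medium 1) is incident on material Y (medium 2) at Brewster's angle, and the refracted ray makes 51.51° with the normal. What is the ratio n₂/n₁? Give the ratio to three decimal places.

n₂/n₁ ≈ 0.795

θ_B + θ_t = 90°, so θ_B = 90° − 51.51° = 38.49°.
Then n₂/n₁ = tan θ_B = tan 38.49° = 0.795.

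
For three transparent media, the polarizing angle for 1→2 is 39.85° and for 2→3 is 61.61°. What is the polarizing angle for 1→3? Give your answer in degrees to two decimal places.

θ_B ≈ 57.08°

n₂/n₁ = tan 39.85° = 0.8346 and n₃/n₂ = tan 61.61° = 1.8502.
Multiplying, n₃/n₁ = 0.8346 × 1.8502 = 1.5443, and θ_B(1→3) = arctan 1.5443 = 57.08°.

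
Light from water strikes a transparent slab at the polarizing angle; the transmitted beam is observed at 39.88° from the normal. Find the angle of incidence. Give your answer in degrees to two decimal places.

θ_B ≈ 50.12°

At Brewster's angle the reflected and refracted rays are perpendicular, so θ_B + θ_t = 90°.
θ_B = 90° − 39.88° = 50.12°.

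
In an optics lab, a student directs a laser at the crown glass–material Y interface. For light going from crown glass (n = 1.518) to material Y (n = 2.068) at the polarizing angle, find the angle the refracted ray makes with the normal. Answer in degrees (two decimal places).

First find Brewster's angle: tan θ_B = 2.068/1.518 = 1.3623, giving θ_B = 53.72°.
At Brewster's angle the reflected and refracted rays are perpendicular, so θ_t = 90° − θ_B = 90° − 53.72° = 36.28°.

θ_t ≈ 36.28°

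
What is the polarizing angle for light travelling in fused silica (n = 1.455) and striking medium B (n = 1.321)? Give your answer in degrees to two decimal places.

The reflected p-component vanishes when tan θ_B = n₂/n₁.
tan θ_B = n₂/n₁ = 1.321/1.455 = 0.9079.
θ_B = arctan(0.9079) = 42.24°.

θ_B ≈ 42.24°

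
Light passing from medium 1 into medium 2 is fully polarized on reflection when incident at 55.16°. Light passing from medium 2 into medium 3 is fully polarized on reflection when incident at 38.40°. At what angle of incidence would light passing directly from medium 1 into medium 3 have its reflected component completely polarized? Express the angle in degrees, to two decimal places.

tan θ_B(1→2) = n₂/n₁ = tan 55.16° = 1.4367.
tan θ_B(2→3) = n₃/n₂ = tan 38.40° = 0.7926.
Multiplying, n₃/n₁ = 1.4367 × 0.7926 = 1.1387, and θ_B(1→3) = arctan 1.1387 = 48.71°.

θ_B ≈ 48.71°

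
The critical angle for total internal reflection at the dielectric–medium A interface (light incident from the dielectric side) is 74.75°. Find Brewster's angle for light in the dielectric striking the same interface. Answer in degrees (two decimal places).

θ_B ≈ 43.97°

At the critical angle sin θ_c = n₂/n₁, giving n₂/n₁ = sin 74.75° = 0.9648.
Then tan θ_B = n₂/n₁ = 0.9648, so θ_B = arctan 0.9648 = 43.97°.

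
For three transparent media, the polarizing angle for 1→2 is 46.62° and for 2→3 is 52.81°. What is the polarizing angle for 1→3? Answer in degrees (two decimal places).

θ_B ≈ 54.36°

tan θ_B(1→2) = n₂/n₁ = tan 46.62° = 1.0582.
tan θ_B(2→3) = n₃/n₂ = tan 52.81° = 1.3179.
Multiplying, n₃/n₁ = 1.0582 × 1.3179 = 1.3946, and θ_B(1→3) = arctan 1.3946 = 54.36°.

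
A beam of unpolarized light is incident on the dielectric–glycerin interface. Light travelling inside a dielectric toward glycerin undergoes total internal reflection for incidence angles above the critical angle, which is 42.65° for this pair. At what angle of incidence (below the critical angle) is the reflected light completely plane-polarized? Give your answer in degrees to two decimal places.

sin θ_c = n₂/n₁, so n₂/n₁ = sin 42.65° = 0.6775.
Brewster: tan θ_B = n₂/n₁ = 0.6775.
θ_B = arctan(0.6775) = 34.12°.

θ_B ≈ 34.12°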